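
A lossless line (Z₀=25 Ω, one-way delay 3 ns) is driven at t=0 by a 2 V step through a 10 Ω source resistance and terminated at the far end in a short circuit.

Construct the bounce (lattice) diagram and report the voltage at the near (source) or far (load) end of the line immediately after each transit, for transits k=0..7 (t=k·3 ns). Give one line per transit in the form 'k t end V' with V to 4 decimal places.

Γ_L=-1.000000, Γ_S=-0.428571; launch V₁=2·25/35=1.428571
k=0 src: V=1.4286
k=1 load: inc=1.428571, refl=1.428571·-1.000000=-1.4286; V=0.000000+1.428571+-1.428571=0.0000
k=2 src: inc=-1.428571, refl=-1.428571·-0.428571=0.6122; V=1.428571+-1.428571+0.612245=0.6122
k=3 load: inc=0.612245, refl=0.612245·-1.000000=-0.6122; V=0.000000+0.612245+-0.612245=0.0000
k=4 src: inc=-0.612245, refl=-0.612245·-0.428571=0.2624; V=0.612245+-0.612245+0.262391=0.2624
k=5 load: inc=0.262391, refl=0.262391·-1.000000=-0.2624; V=0.000000+0.262391+-0.262391=0.0000
k=6 src: inc=-0.262391, refl=-0.262391·-0.428571=0.1125; V=0.262391+-0.262391+0.112453=0.1125
k=7 load: inc=0.112453, refl=0.112453·-1.000000=-0.1125; V=0.000000+0.112453+-0.112453=0.0000

0 0 source 1.4286
1 3 load 0.0000
2 6 source 0.6122
3 9 load 0.0000
4 12 source 0.2624
5 15 load 0.0000
6 18 source 0.1125
7 21 load 0.0000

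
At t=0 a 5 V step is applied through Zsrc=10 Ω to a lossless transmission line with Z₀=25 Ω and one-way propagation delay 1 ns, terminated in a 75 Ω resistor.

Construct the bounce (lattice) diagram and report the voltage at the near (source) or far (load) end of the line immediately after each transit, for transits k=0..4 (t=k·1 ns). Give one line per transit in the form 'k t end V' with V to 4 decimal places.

Γ_L=0.500000, Γ_S=-0.428571; launch V₁=5·25/35=3.571429
k=0 src: V=3.5714
k=1 load: inc=3.571429, refl=3.571429·0.500000=1.7857; V=0.000000+3.571429+1.785714=5.3571
k=2 src: inc=1.785714, refl=1.785714·-0.428571=-0.7653; V=3.571429+1.785714+-0.765306=4.5918
k=3 load: inc=-0.765306, refl=-0.765306·0.500000=-0.3827; V=5.357143+-0.765306+-0.382653=4.2092
k=4 src: inc=-0.382653, refl=-0.382653·-0.428571=0.1640; V=4.591837+-0.382653+0.163994=4.3732

0 0 source 3.5714
1 1 load 5.3571
2 2 source 4.5918
3 3 load 4.2092
4 4 source 4.3732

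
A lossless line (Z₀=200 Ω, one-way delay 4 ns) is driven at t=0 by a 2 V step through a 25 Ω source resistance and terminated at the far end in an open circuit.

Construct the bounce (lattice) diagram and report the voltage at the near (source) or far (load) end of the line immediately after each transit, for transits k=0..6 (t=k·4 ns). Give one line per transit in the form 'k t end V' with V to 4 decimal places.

Γ_L=1.000000, Γ_S=-0.777778; launch V₁=2·200/225=1.777778
k=0 src: V=1.7778
k=1 load: inc=1.777778, refl=1.777778·1.000000=1.7778; V=0.000000+1.777778+1.777778=3.5556
k=2 src: inc=1.777778, refl=1.777778·-0.777778=-1.3827; V=1.777778+1.777778+-1.382716=2.1728
k=3 load: inc=-1.382716, refl=-1.382716·1.000000=-1.3827; V=3.555556+-1.382716+-1.382716=0.7901
k=4 src: inc=-1.382716, refl=-1.382716·-0.777778=1.0754; V=2.172840+-1.382716+1.075446=1.8656
k=5 load: inc=1.075446, refl=1.075446·1.000000=1.0754; V=0.790123+1.075446+1.075446=2.9410
k=6 src: inc=1.075446, refl=1.075446·-0.777778=-0.8365; V=1.865569+1.075446+-0.836458=2.1046

0 0 source 1.7778
1 4 load 3.5556
2 8 source 2.1728
3 12 load 0.7901
4 16 source 1.8656
5 20 load 2.9410
6 24 source 2.1046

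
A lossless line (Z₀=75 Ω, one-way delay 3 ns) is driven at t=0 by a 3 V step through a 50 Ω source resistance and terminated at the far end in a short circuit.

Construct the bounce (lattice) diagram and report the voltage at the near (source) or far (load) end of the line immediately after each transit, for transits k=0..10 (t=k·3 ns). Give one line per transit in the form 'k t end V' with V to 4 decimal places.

0 0 source 1.8000
1 3 load 0.0000
2 6 source 0.3600
3 9 load 0.0000
4 12 source 0.0720
5 15 load 0.0000
6 18 source 0.0144
7 21 load 0.0000
8 24 source 0.0029
9 27 load 0.0000
10 30 source 0.0006

Γ_L=-1.000000, Γ_S=-0.200000; launch V₁=3·75/125=1.800000
k=0 src: V=1.8000
k=1 load: inc=1.800000, refl=1.800000·-1.000000=-1.8000; V=0.000000+1.800000+-1.800000=0.0000
k=2 src: inc=-1.800000, refl=-1.800000·-0.200000=0.3600; V=1.800000+-1.800000+0.360000=0.3600
k=3 load: inc=0.360000, refl=0.360000·-1.000000=-0.3600; V=0.000000+0.360000+-0.360000=0.0000
k=4 src: inc=-0.360000, refl=-0.360000·-0.200000=0.0720; V=0.360000+-0.360000+0.072000=0.0720
k=5 load: inc=0.072000, refl=0.072000·-1.000000=-0.0720; V=0.000000+0.072000+-0.072000=0.0000
k=6 src: inc=-0.072000, refl=-0.072000·-0.200000=0.0144; V=0.072000+-0.072000+0.014400=0.0144
k=7 load: inc=0.014400, refl=0.014400·-1.000000=-0.0144; V=0.000000+0.014400+-0.014400=0.0000
k=8 src: inc=-0.014400, refl=-0.014400·-0.200000=0.0029; V=0.014400+-0.014400+0.002880=0.0029
k=9 load: inc=0.002880, refl=0.002880·-1.000000=-0.0029; V=0.000000+0.002880+-0.002880=0.0000
k=10 src: inc=-0.002880, refl=-0.002880·-0.200000=0.0006; V=0.002880+-0.002880+0.000576=0.0006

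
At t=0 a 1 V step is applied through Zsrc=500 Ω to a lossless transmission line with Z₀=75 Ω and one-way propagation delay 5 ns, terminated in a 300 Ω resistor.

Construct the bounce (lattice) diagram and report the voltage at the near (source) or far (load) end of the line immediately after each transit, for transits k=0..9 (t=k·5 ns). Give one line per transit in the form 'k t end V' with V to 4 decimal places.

Γ_L=0.600000, Γ_S=0.739130; launch V₁=1·75/575=0.130435
k=0 src: V=0.1304
k=1 load: inc=0.130435, refl=0.130435·0.600000=0.0783; V=0.000000+0.130435+0.078261=0.2087
k=2 src: inc=0.078261, refl=0.078261·0.739130=0.0578; V=0.130435+0.078261+0.057845=0.2665
k=3 load: inc=0.057845, refl=0.057845·0.600000=0.0347; V=0.208696+0.057845+0.034707=0.3012
k=4 src: inc=0.034707, refl=0.034707·0.739130=0.0257; V=0.266541+0.034707+0.025653=0.3269
k=5 load: inc=0.025653, refl=0.025653·0.600000=0.0154; V=0.301248+0.025653+0.015392=0.3423
k=6 src: inc=0.015392, refl=0.015392·0.739130=0.0114; V=0.326901+0.015392+0.011377=0.3537
k=7 load: inc=0.011377, refl=0.011377·0.600000=0.0068; V=0.342292+0.011377+0.006826=0.3605
k=8 src: inc=0.006826, refl=0.006826·0.739130=0.0050; V=0.353669+0.006826+0.005045=0.3655
k=9 load: inc=0.005045, refl=0.005045·0.600000=0.0030; V=0.360495+0.005045+0.003027=0.3686

0 0 source 0.1304
1 5 load 0.2087
2 10 source 0.2665
3 15 load 0.3012
4 20 source 0.3269
5 25 load 0.3423
6 30 source 0.3537
7 35 load 0.3605
8 40 source 0.3655
9 45 load 0.3686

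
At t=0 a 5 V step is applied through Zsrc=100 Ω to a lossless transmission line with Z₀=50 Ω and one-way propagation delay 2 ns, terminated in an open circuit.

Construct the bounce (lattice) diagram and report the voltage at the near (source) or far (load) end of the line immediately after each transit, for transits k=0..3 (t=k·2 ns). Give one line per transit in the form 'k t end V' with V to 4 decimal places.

0 0 source 1.6667
1 2 load 3.3333
2 4 source 3.8889
3 6 load 4.4444

Γ_L=1.000000, Γ_S=0.333333; launch V₁=5·50/150=1.666667
k=0 src: V=1.6667
k=1 load: inc=1.666667, refl=1.666667·1.000000=1.6667; V=0.000000+1.666667+1.666667=3.3333
k=2 src: inc=1.666667, refl=1.666667·0.333333=0.5556; V=1.666667+1.666667+0.555556=3.8889
k=3 load: inc=0.555556, refl=0.555556·1.000000=0.5556; V=3.333333+0.555556+0.555556=4.4444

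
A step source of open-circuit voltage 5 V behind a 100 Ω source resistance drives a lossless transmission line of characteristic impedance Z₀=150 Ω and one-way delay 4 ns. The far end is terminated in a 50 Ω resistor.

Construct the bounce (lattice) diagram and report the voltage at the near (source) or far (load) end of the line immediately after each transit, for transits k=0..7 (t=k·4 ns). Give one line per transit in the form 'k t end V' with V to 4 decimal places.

0 0 source 3.0000
1 4 load 1.5000
2 8 source 1.8000
3 12 load 1.6500
4 16 source 1.6800
5 20 load 1.6650
6 24 source 1.6680
7 28 load 1.6665

Γ_L=-0.500000, Γ_S=-0.200000; launch V₁=5·150/250=3.000000
k=0 src: V=3.0000
k=1 load: inc=3.000000, refl=3.000000·-0.500000=-1.5000; V=0.000000+3.000000+-1.500000=1.5000
k=2 src: inc=-1.500000, refl=-1.500000·-0.200000=0.3000; V=3.000000+-1.500000+0.300000=1.8000
k=3 load: inc=0.300000, refl=0.300000·-0.500000=-0.1500; V=1.500000+0.300000+-0.150000=1.6500
k=4 src: inc=-0.150000, refl=-0.150000·-0.200000=0.0300; V=1.800000+-0.150000+0.030000=1.6800
k=5 load: inc=0.030000, refl=0.030000·-0.500000=-0.0150; V=1.650000+0.030000+-0.015000=1.6650
k=6 src: inc=-0.015000, refl=-0.015000·-0.200000=0.0030; V=1.680000+-0.015000+0.003000=1.6680
k=7 load: inc=0.003000, refl=0.003000·-0.500000=-0.0015; V=1.665000+0.003000+-0.001500=1.6665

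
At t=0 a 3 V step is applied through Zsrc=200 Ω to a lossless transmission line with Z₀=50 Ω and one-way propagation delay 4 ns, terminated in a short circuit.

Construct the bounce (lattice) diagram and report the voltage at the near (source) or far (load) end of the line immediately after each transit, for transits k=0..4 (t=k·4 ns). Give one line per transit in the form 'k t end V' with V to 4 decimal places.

0 0 source 0.6000
1 4 load 0.0000
2 8 source -0.3600
3 12 load 0.0000
4 16 source 0.2160

Γ_L=-1.000000, Γ_S=0.600000; launch V₁=3·50/250=0.600000
k=0 src: V=0.6000
k=1 load: inc=0.600000, refl=0.600000·-1.000000=-0.6000; V=0.000000+0.600000+-0.600000=0.0000
k=2 src: inc=-0.600000, refl=-0.600000·0.600000=-0.3600; V=0.600000+-0.600000+-0.360000=-0.3600
k=3 load: inc=-0.360000, refl=-0.360000·-1.000000=0.3600; V=0.000000+-0.360000+0.360000=0.0000
k=4 src: inc=0.360000, refl=0.360000·0.600000=0.2160; V=-0.360000+0.360000+0.216000=0.2160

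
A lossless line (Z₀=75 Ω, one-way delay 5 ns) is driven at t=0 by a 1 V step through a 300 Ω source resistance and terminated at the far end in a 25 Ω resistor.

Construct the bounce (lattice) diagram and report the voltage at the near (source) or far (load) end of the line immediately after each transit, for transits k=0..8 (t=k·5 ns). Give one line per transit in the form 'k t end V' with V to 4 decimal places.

0 0 source 0.2000
1 5 load 0.1000
2 10 source 0.0400
3 15 load 0.0700
4 20 source 0.0880
5 25 load 0.0790
6 30 source 0.0736
7 35 load 0.0763
8 40 source 0.0779

Γ_L=-0.500000, Γ_S=0.600000; launch V₁=1·75/375=0.200000
k=0 src: V=0.2000
k=1 load: inc=0.200000, refl=0.200000·-0.500000=-0.1000; V=0.000000+0.200000+-0.100000=0.1000
k=2 src: inc=-0.100000, refl=-0.100000·0.600000=-0.0600; V=0.200000+-0.100000+-0.060000=0.0400
k=3 load: inc=-0.060000, refl=-0.060000·-0.500000=0.0300; V=0.100000+-0.060000+0.030000=0.0700
k=4 src: inc=0.030000, refl=0.030000·0.600000=0.0180; V=0.040000+0.030000+0.018000=0.0880
k=5 load: inc=0.018000, refl=0.018000·-0.500000=-0.0090; V=0.070000+0.018000+-0.009000=0.0790
k=6 src: inc=-0.009000, refl=-0.009000·0.600000=-0.0054; V=0.088000+-0.009000+-0.005400=0.0736
k=7 load: inc=-0.005400, refl=-0.005400·-0.500000=0.0027; V=0.079000+-0.005400+0.002700=0.0763
k=8 src: inc=0.002700, refl=0.002700·0.600000=0.0016; V=0.073600+0.002700+0.001620=0.0779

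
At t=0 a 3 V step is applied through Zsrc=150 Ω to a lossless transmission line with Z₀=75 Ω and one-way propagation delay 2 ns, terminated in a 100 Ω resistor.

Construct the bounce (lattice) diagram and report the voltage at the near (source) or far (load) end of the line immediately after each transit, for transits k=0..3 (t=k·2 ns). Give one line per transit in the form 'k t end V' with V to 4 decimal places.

Γ_L=0.142857, Γ_S=0.333333; launch V₁=3·75/225=1.000000
k=0 src: V=1.0000
k=1 load: inc=1.000000, refl=1.000000·0.142857=0.1429; V=0.000000+1.000000+0.142857=1.1429
k=2 src: inc=0.142857, refl=0.142857·0.333333=0.0476; V=1.000000+0.142857+0.047619=1.1905
k=3 load: inc=0.047619, refl=0.047619·0.142857=0.0068; V=1.142857+0.047619+0.006803=1.1973

0 0 source 1.0000
1 2 load 1.1429
2 4 source 1.1905
3 6 load 1.1973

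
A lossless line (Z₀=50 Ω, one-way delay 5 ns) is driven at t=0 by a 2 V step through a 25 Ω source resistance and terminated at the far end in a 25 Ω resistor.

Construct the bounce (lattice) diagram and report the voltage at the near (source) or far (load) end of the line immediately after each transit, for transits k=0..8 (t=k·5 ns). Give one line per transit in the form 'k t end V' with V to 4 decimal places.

0 0 source 1.3333
1 5 load 0.8889
2 10 source 1.0370
3 15 load 0.9877
4 20 source 1.0041
5 25 load 0.9986
6 30 source 1.0005
7 35 load 0.9998
8 40 source 1.0001

Γ_L=-0.333333, Γ_S=-0.333333; launch V₁=2·50/75=1.333333
k=0 src: V=1.3333
k=1 load: inc=1.333333, refl=1.333333·-0.333333=-0.4444; V=0.000000+1.333333+-0.444444=0.8889
k=2 src: inc=-0.444444, refl=-0.444444·-0.333333=0.1481; V=1.333333+-0.444444+0.148148=1.0370
k=3 load: inc=0.148148, refl=0.148148·-0.333333=-0.0494; V=0.888889+0.148148+-0.049383=0.9877
k=4 src: inc=-0.049383, refl=-0.049383·-0.333333=0.0165; V=1.037037+-0.049383+0.016461=1.0041
k=5 load: inc=0.016461, refl=0.016461·-0.333333=-0.0055; V=0.987654+0.016461+-0.005487=0.9986
k=6 src: inc=-0.005487, refl=-0.005487·-0.333333=0.0018; V=1.004115+-0.005487+0.001829=1.0005
k=7 load: inc=0.001829, refl=0.001829·-0.333333=-0.0006; V=0.998628+0.001829+-0.000610=0.9998
k=8 src: inc=-0.000610, refl=-0.000610·-0.333333=0.0002; V=1.000457+-0.000610+0.000203=1.0001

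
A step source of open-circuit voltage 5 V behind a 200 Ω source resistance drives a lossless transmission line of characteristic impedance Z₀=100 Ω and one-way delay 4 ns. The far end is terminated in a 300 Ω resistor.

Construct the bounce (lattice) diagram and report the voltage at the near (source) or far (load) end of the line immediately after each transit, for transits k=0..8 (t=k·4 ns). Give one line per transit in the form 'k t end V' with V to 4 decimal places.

Γ_L=0.500000, Γ_S=0.333333; launch V₁=5·100/300=1.666667
k=0 src: V=1.6667
k=1 load: inc=1.666667, refl=1.666667·0.500000=0.8333; V=0.000000+1.666667+0.833333=2.5000
k=2 src: inc=0.833333, refl=0.833333·0.333333=0.2778; V=1.666667+0.833333+0.277778=2.7778
k=3 load: inc=0.277778, refl=0.277778·0.500000=0.1389; V=2.500000+0.277778+0.138889=2.9167
k=4 src: inc=0.138889, refl=0.138889·0.333333=0.0463; V=2.777778+0.138889+0.046296=2.9630
k=5 load: inc=0.046296, refl=0.046296·0.500000=0.0231; V=2.916667+0.046296+0.023148=2.9861
k=6 src: inc=0.023148, refl=0.023148·0.333333=0.0077; V=2.962963+0.023148+0.007716=2.9938
k=7 load: inc=0.007716, refl=0.007716·0.500000=0.0039; V=2.986111+0.007716+0.003858=2.9977
k=8 src: inc=0.003858, refl=0.003858·0.333333=0.0013; V=2.993827+0.003858+0.001286=2.9990

0 0 source 1.6667
1 4 load 2.5000
2 8 source 2.7778
3 12 load 2.9167
4 16 source 2.9630
5 20 load 2.9861
6 24 source 2.9938
7 28 load 2.9977
8 32 source 2.9990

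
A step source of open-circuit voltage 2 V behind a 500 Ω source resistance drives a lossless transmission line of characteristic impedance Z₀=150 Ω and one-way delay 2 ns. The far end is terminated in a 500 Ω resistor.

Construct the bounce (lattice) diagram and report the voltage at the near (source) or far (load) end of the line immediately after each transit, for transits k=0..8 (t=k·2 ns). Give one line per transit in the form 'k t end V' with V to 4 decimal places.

Γ_L=0.538462, Γ_S=0.538462; launch V₁=2·150/650=0.461538
k=0 src: V=0.4615
k=1 load: inc=0.461538, refl=0.461538·0.538462=0.2485; V=0.000000+0.461538+0.248521=0.7101
k=2 src: inc=0.248521, refl=0.248521·0.538462=0.1338; V=0.461538+0.248521+0.133819=0.8439
k=3 load: inc=0.133819, refl=0.133819·0.538462=0.0721; V=0.710059+0.133819+0.072056=0.9159
k=4 src: inc=0.072056, refl=0.072056·0.538462=0.0388; V=0.843878+0.072056+0.038800=0.9547
k=5 load: inc=0.038800, refl=0.038800·0.538462=0.0209; V=0.915934+0.038800+0.020892=0.9756
k=6 src: inc=0.020892, refl=0.020892·0.538462=0.0112; V=0.954734+0.020892+0.011250=0.9869
k=7 load: inc=0.011250, refl=0.011250·0.538462=0.0061; V=0.975626+0.011250+0.006057=0.9929
k=8 src: inc=0.006057, refl=0.006057·0.538462=0.0033; V=0.986875+0.006057+0.003262=0.9962

0 0 source 0.4615
1 2 load 0.7101
2 4 source 0.8439
3 6 load 0.9159
4 8 source 0.9547
5 10 load 0.9756
6 12 source 0.9869
7 14 load 0.9929
8 16 source 0.9962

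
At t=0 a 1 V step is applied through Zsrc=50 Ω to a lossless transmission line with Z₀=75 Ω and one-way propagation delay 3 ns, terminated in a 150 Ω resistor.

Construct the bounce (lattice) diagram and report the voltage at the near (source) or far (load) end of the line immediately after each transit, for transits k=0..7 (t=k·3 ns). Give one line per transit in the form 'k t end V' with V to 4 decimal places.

Γ_L=0.333333, Γ_S=-0.200000; launch V₁=1·75/125=0.600000
k=0 src: V=0.6000
k=1 load: inc=0.600000, refl=0.600000·0.333333=0.2000; V=0.000000+0.600000+0.200000=0.8000
k=2 src: inc=0.200000, refl=0.200000·-0.200000=-0.0400; V=0.600000+0.200000+-0.040000=0.7600
k=3 load: inc=-0.040000, refl=-0.040000·0.333333=-0.0133; V=0.800000+-0.040000+-0.013333=0.7467
k=4 src: inc=-0.013333, refl=-0.013333·-0.200000=0.0027; V=0.760000+-0.013333+0.002667=0.7493
k=5 load: inc=0.002667, refl=0.002667·0.333333=0.0009; V=0.746667+0.002667+0.000889=0.7502
k=6 src: inc=0.000889, refl=0.000889·-0.200000=-0.0002; V=0.749333+0.000889+-0.000178=0.7500
k=7 load: inc=-0.000178, refl=-0.000178·0.333333=-0.0001; V=0.750222+-0.000178+-0.000059=0.7500

0 0 source 0.6000
1 3 load 0.8000
2 6 source 0.7600
3 9 load 0.7467
4 12 source 0.7493
5 15 load 0.7502
6 18 source 0.7500
7 21 load 0.7500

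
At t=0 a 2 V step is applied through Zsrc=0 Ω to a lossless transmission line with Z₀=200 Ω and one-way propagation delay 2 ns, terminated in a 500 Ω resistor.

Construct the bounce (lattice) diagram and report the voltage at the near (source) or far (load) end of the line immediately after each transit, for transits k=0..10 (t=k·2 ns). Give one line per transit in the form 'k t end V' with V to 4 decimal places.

0 0 source 2.0000
1 2 load 2.8571
2 4 source 2.0000
3 6 load 1.6327
4 8 source 2.0000
5 10 load 2.1574
6 12 source 2.0000
7 14 load 1.9325
8 16 source 2.0000
9 18 load 2.0289
10 20 source 2.0000

Γ_L=0.428571, Γ_S=-1.000000; launch V₁=2·200/200=2.000000
k=0 src: V=2.0000
k=1 load: inc=2.000000, refl=2.000000·0.428571=0.8571; V=0.000000+2.000000+0.857143=2.8571
k=2 src: inc=0.857143, refl=0.857143·-1.000000=-0.8571; V=2.000000+0.857143+-0.857143=2.0000
k=3 load: inc=-0.857143, refl=-0.857143·0.428571=-0.3673; V=2.857143+-0.857143+-0.367347=1.6327
k=4 src: inc=-0.367347, refl=-0.367347·-1.000000=0.3673; V=2.000000+-0.367347+0.367347=2.0000
k=5 load: inc=0.367347, refl=0.367347·0.428571=0.1574; V=1.632653+0.367347+0.157434=2.1574
k=6 src: inc=0.157434, refl=0.157434·-1.000000=-0.1574; V=2.000000+0.157434+-0.157434=2.0000
k=7 load: inc=-0.157434, refl=-0.157434·0.428571=-0.0675; V=2.157434+-0.157434+-0.067472=1.9325
k=8 src: inc=-0.067472, refl=-0.067472·-1.000000=0.0675; V=2.000000+-0.067472+0.067472=2.0000
k=9 load: inc=0.067472, refl=0.067472·0.428571=0.0289; V=1.932528+0.067472+0.028917=2.0289
k=10 src: inc=0.028917, refl=0.028917·-1.000000=-0.0289; V=2.000000+0.028917+-0.028917=2.0000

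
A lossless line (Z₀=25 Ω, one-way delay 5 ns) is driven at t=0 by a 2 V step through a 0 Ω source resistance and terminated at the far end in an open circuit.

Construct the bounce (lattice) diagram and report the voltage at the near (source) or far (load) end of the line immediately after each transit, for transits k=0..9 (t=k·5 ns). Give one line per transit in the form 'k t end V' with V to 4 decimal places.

0 0 source 2.0000
1 5 load 4.0000
2 10 source 2.0000
3 15 load 0.0000
4 20 source 2.0000
5 25 load 4.0000
6 30 source 2.0000
7 35 load 0.0000
8 40 source 2.0000
9 45 load 4.0000

Γ_L=1.000000, Γ_S=-1.000000; launch V₁=2·25/25=2.000000
k=0 src: V=2.0000
k=1 load: inc=2.000000, refl=2.000000·1.000000=2.0000; V=0.000000+2.000000+2.000000=4.0000
k=2 src: inc=2.000000, refl=2.000000·-1.000000=-2.0000; V=2.000000+2.000000+-2.000000=2.0000
k=3 load: inc=-2.000000, refl=-2.000000·1.000000=-2.0000; V=4.000000+-2.000000+-2.000000=0.0000
k=4 src: inc=-2.000000, refl=-2.000000·-1.000000=2.0000; V=2.000000+-2.000000+2.000000=2.0000
k=5 load: inc=2.000000, refl=2.000000·1.000000=2.0000; V=0.000000+2.000000+2.000000=4.0000
k=6 src: inc=2.000000, refl=2.000000·-1.000000=-2.0000; V=2.000000+2.000000+-2.000000=2.0000
k=7 load: inc=-2.000000, refl=-2.000000·1.000000=-2.0000; V=4.000000+-2.000000+-2.000000=0.0000
k=8 src: inc=-2.000000, refl=-2.000000·-1.000000=2.0000; V=2.000000+-2.000000+2.000000=2.0000
k=9 load: inc=2.000000, refl=2.000000·1.000000=2.0000; V=0.000000+2.000000+2.000000=4.0000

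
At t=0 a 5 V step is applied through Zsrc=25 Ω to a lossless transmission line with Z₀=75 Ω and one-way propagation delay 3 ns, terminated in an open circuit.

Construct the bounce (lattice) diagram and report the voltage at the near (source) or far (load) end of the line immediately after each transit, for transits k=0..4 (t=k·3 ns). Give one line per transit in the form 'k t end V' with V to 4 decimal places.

Γ_L=1.000000, Γ_S=-0.500000; launch V₁=5·75/100=3.750000
k=0 src: V=3.7500
k=1 load: inc=3.750000, refl=3.750000·1.000000=3.7500; V=0.000000+3.750000+3.750000=7.5000
k=2 src: inc=3.750000, refl=3.750000·-0.500000=-1.8750; V=3.750000+3.750000+-1.875000=5.6250
k=3 load: inc=-1.875000, refl=-1.875000·1.000000=-1.8750; V=7.500000+-1.875000+-1.875000=3.7500
k=4 src: inc=-1.875000, refl=-1.875000·-0.500000=0.9375; V=5.625000+-1.875000+0.937500=4.6875

0 0 source 3.7500
1 3 load 7.5000
2 6 source 5.6250
3 9 load 3.7500
4 12 source 4.6875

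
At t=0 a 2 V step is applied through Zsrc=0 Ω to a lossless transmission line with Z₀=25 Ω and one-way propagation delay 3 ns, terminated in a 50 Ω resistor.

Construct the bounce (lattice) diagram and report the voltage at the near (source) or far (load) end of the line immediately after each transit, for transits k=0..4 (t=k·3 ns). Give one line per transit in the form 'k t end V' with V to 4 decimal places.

0 0 source 2.0000
1 3 load 2.6667
2 6 source 2.0000
3 9 load 1.7778
4 12 source 2.0000

Γ_L=0.333333, Γ_S=-1.000000; launch V₁=2·25/25=2.000000
k=0 src: V=2.0000
k=1 load: inc=2.000000, refl=2.000000·0.333333=0.6667; V=0.000000+2.000000+0.666667=2.6667
k=2 src: inc=0.666667, refl=0.666667·-1.000000=-0.6667; V=2.000000+0.666667+-0.666667=2.0000
k=3 load: inc=-0.666667, refl=-0.666667·0.333333=-0.2222; V=2.666667+-0.666667+-0.222222=1.7778
k=4 src: inc=-0.222222, refl=-0.222222·-1.000000=0.2222; V=2.000000+-0.222222+0.222222=2.0000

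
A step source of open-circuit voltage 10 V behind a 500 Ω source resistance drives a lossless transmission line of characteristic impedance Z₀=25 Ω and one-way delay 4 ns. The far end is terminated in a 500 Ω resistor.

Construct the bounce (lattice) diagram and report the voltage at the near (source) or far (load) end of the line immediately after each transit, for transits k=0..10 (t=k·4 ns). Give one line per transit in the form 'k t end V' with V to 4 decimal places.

0 0 source 0.4762
1 4 load 0.9070
2 8 source 1.2968
3 12 load 1.6495
4 16 source 1.9686
5 20 load 2.2573
6 24 source 2.5185
7 28 load 2.7549
8 32 source 2.9687
9 36 load 3.1621
10 40 source 3.3372

Γ_L=0.904762, Γ_S=0.904762; launch V₁=10·25/525=0.476190
k=0 src: V=0.4762
k=1 load: inc=0.476190, refl=0.476190·0.904762=0.4308; V=0.000000+0.476190+0.430839=0.9070
k=2 src: inc=0.430839, refl=0.430839·0.904762=0.3898; V=0.476190+0.430839+0.389807=1.2968
k=3 load: inc=0.389807, refl=0.389807·0.904762=0.3527; V=0.907029+0.389807+0.352682=1.6495
k=4 src: inc=0.352682, refl=0.352682·0.904762=0.3191; V=1.296836+0.352682+0.319093=1.9686
k=5 load: inc=0.319093, refl=0.319093·0.904762=0.2887; V=1.649518+0.319093+0.288704=2.2573
k=6 src: inc=0.288704, refl=0.288704·0.904762=0.2612; V=1.968612+0.288704+0.261208=2.5185
k=7 load: inc=0.261208, refl=0.261208·0.904762=0.2363; V=2.257316+0.261208+0.236331=2.7549
k=8 src: inc=0.236331, refl=0.236331·0.904762=0.2138; V=2.518524+0.236331+0.213823=2.9687
k=9 load: inc=0.213823, refl=0.213823·0.904762=0.1935; V=2.754855+0.213823+0.193459=3.1621
k=10 src: inc=0.193459, refl=0.193459·0.904762=0.1750; V=2.968678+0.193459+0.175035=3.3372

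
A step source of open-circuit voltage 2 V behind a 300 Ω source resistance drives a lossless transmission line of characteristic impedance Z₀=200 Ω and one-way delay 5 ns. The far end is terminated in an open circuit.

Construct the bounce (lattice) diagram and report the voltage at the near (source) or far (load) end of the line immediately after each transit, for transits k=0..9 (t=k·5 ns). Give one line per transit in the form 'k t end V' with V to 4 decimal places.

0 0 source 0.8000
1 5 load 1.6000
2 10 source 1.7600
3 15 load 1.9200
4 20 source 1.9520
5 25 load 1.9840
6 30 source 1.9904
7 35 load 1.9968
8 40 source 1.9981
9 45 load 1.9994

Γ_L=1.000000, Γ_S=0.200000; launch V₁=2·200/500=0.800000
k=0 src: V=0.8000
k=1 load: inc=0.800000, refl=0.800000·1.000000=0.8000; V=0.000000+0.800000+0.800000=1.6000
k=2 src: inc=0.800000, refl=0.800000·0.200000=0.1600; V=0.800000+0.800000+0.160000=1.7600
k=3 load: inc=0.160000, refl=0.160000·1.000000=0.1600; V=1.600000+0.160000+0.160000=1.9200
k=4 src: inc=0.160000, refl=0.160000·0.200000=0.0320; V=1.760000+0.160000+0.032000=1.9520
k=5 load: inc=0.032000, refl=0.032000·1.000000=0.0320; V=1.920000+0.032000+0.032000=1.9840
k=6 src: inc=0.032000, refl=0.032000·0.200000=0.0064; V=1.952000+0.032000+0.006400=1.9904
k=7 load: inc=0.006400, refl=0.006400·1.000000=0.0064; V=1.984000+0.006400+0.006400=1.9968
k=8 src: inc=0.006400, refl=0.006400·0.200000=0.0013; V=1.990400+0.006400+0.001280=1.9981
k=9 load: inc=0.001280, refl=0.001280·1.000000=0.0013; V=1.996800+0.001280+0.001280=1.9994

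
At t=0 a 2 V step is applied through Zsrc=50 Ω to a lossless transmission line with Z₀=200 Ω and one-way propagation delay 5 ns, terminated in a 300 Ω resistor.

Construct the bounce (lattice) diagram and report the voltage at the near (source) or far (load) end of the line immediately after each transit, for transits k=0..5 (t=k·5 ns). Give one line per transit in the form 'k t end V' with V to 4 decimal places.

Γ_L=0.200000, Γ_S=-0.600000; launch V₁=2·200/250=1.600000
k=0 src: V=1.6000
k=1 load: inc=1.600000, refl=1.600000·0.200000=0.3200; V=0.000000+1.600000+0.320000=1.9200
k=2 src: inc=0.320000, refl=0.320000·-0.600000=-0.1920; V=1.600000+0.320000+-0.192000=1.7280
k=3 load: inc=-0.192000, refl=-0.192000·0.200000=-0.0384; V=1.920000+-0.192000+-0.038400=1.6896
k=4 src: inc=-0.038400, refl=-0.038400·-0.600000=0.0230; V=1.728000+-0.038400+0.023040=1.7126
k=5 load: inc=0.023040, refl=0.023040·0.200000=0.0046; V=1.689600+0.023040+0.004608=1.7172

0 0 source 1.6000
1 5 load 1.9200
2 10 source 1.7280
3 15 load 1.6896
4 20 source 1.7126
5 25 load 1.7172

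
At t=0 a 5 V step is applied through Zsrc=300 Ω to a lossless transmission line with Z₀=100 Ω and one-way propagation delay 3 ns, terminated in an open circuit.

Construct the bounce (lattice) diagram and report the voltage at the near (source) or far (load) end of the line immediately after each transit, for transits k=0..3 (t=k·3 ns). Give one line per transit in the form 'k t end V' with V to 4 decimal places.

Γ_L=1.000000, Γ_S=0.500000; launch V₁=5·100/400=1.250000
k=0 src: V=1.2500
k=1 load: inc=1.250000, refl=1.250000·1.000000=1.2500; V=0.000000+1.250000+1.250000=2.5000
k=2 src: inc=1.250000, refl=1.250000·0.500000=0.6250; V=1.250000+1.250000+0.625000=3.1250
k=3 load: inc=0.625000, refl=0.625000·1.000000=0.6250; V=2.500000+0.625000+0.625000=3.7500

0 0 source 1.2500
1 3 load 2.5000
2 6 source 3.1250
3 9 load 3.7500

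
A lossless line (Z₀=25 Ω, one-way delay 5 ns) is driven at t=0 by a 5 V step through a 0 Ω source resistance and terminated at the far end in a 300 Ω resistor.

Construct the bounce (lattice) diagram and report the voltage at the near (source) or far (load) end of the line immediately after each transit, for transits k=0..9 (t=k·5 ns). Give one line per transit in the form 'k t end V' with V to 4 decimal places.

0 0 source 5.0000
1 5 load 9.2308
2 10 source 5.0000
3 15 load 1.4201
4 20 source 5.0000
5 25 load 8.0291
6 30 source 5.0000
7 35 load 2.4369
8 40 source 5.0000
9 45 load 7.1688

Γ_L=0.846154, Γ_S=-1.000000; launch V₁=5·25/25=5.000000
k=0 src: V=5.0000
k=1 load: inc=5.000000, refl=5.000000·0.846154=4.2308; V=0.000000+5.000000+4.230769=9.2308
k=2 src: inc=4.230769, refl=4.230769·-1.000000=-4.2308; V=5.000000+4.230769+-4.230769=5.0000
k=3 load: inc=-4.230769, refl=-4.230769·0.846154=-3.5799; V=9.230769+-4.230769+-3.579882=1.4201
k=4 src: inc=-3.579882, refl=-3.579882·-1.000000=3.5799; V=5.000000+-3.579882+3.579882=5.0000
k=5 load: inc=3.579882, refl=3.579882·0.846154=3.0291; V=1.420118+3.579882+3.029131=8.0291
k=6 src: inc=3.029131, refl=3.029131·-1.000000=-3.0291; V=5.000000+3.029131+-3.029131=5.0000
k=7 load: inc=-3.029131, refl=-3.029131·0.846154=-2.5631; V=8.029131+-3.029131+-2.563111=2.4369
k=8 src: inc=-2.563111, refl=-2.563111·-1.000000=2.5631; V=5.000000+-2.563111+2.563111=5.0000
k=9 load: inc=2.563111, refl=2.563111·0.846154=2.1688; V=2.436889+2.563111+2.168786=7.1688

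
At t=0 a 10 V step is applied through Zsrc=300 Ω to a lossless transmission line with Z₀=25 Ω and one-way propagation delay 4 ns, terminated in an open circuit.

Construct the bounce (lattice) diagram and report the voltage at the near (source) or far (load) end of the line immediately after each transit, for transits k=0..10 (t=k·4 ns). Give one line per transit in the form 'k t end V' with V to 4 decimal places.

Γ_L=1.000000, Γ_S=0.846154; launch V₁=10·25/325=0.769231
k=0 src: V=0.7692
k=1 load: inc=0.769231, refl=0.769231·1.000000=0.7692; V=0.000000+0.769231+0.769231=1.5385
k=2 src: inc=0.769231, refl=0.769231·0.846154=0.6509; V=0.769231+0.769231+0.650888=2.1893
k=3 load: inc=0.650888, refl=0.650888·1.000000=0.6509; V=1.538462+0.650888+0.650888=2.8402
k=4 src: inc=0.650888, refl=0.650888·0.846154=0.5508; V=2.189349+0.650888+0.550751=3.3910
k=5 load: inc=0.550751, refl=0.550751·1.000000=0.5508; V=2.840237+0.550751+0.550751=3.9417
k=6 src: inc=0.550751, refl=0.550751·0.846154=0.4660; V=3.390988+0.550751+0.466020=4.4078
k=7 load: inc=0.466020, refl=0.466020·1.000000=0.4660; V=3.941739+0.466020+0.466020=4.8738
k=8 src: inc=0.466020, refl=0.466020·0.846154=0.3943; V=4.407759+0.466020+0.394325=5.2681
k=9 load: inc=0.394325, refl=0.394325·1.000000=0.3943; V=4.873779+0.394325+0.394325=5.6624
k=10 src: inc=0.394325, refl=0.394325·0.846154=0.3337; V=5.268104+0.394325+0.333659=5.9961

0 0 source 0.7692
1 4 load 1.5385
2 8 source 2.1893
3 12 load 2.8402
4 16 source 3.3910
5 20 load 3.9417
6 24 source 4.4078
7 28 load 4.8738
8 32 source 5.2681
9 36 load 5.6624
10 40 source 5.9961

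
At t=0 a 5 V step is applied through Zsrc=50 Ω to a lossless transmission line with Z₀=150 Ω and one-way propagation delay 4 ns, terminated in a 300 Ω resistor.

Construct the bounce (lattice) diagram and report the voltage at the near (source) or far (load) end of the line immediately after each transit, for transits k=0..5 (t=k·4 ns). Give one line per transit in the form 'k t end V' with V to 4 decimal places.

Γ_L=0.333333, Γ_S=-0.500000; launch V₁=5·150/200=3.750000
k=0 src: V=3.7500
k=1 load: inc=3.750000, refl=3.750000·0.333333=1.2500; V=0.000000+3.750000+1.250000=5.0000
k=2 src: inc=1.250000, refl=1.250000·-0.500000=-0.6250; V=3.750000+1.250000+-0.625000=4.3750
k=3 load: inc=-0.625000, refl=-0.625000·0.333333=-0.2083; V=5.000000+-0.625000+-0.208333=4.1667
k=4 src: inc=-0.208333, refl=-0.208333·-0.500000=0.1042; V=4.375000+-0.208333+0.104167=4.2708
k=5 load: inc=0.104167, refl=0.104167·0.333333=0.0347; V=4.166667+0.104167+0.034722=4.3056

0 0 source 3.7500
1 4 load 5.0000
2 8 source 4.3750
3 12 load 4.1667
4 16 source 4.2708
5 20 load 4.3056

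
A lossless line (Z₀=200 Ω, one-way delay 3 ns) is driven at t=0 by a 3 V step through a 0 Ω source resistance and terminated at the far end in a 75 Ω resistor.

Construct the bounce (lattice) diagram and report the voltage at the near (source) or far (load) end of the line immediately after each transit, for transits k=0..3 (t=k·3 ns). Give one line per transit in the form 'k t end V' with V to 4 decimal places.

0 0 source 3.0000
1 3 load 1.6364
2 6 source 3.0000
3 9 load 2.3802

Γ_L=-0.454545, Γ_S=-1.000000; launch V₁=3·200/200=3.000000
k=0 src: V=3.0000
k=1 load: inc=3.000000, refl=3.000000·-0.454545=-1.3636; V=0.000000+3.000000+-1.363636=1.6364
k=2 src: inc=-1.363636, refl=-1.363636·-1.000000=1.3636; V=3.000000+-1.363636+1.363636=3.0000
k=3 load: inc=1.363636, refl=1.363636·-0.454545=-0.6198; V=1.636364+1.363636+-0.619835=2.3802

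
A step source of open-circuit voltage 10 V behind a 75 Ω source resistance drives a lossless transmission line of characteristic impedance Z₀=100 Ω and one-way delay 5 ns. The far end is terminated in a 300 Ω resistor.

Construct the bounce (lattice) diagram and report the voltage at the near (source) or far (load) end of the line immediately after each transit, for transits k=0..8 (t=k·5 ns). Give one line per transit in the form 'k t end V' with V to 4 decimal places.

Γ_L=0.500000, Γ_S=-0.142857; launch V₁=10·100/175=5.714286
k=0 src: V=5.7143
k=1 load: inc=5.714286, refl=5.714286·0.500000=2.8571; V=0.000000+5.714286+2.857143=8.5714
k=2 src: inc=2.857143, refl=2.857143·-0.142857=-0.4082; V=5.714286+2.857143+-0.408163=8.1633
k=3 load: inc=-0.408163, refl=-0.408163·0.500000=-0.2041; V=8.571429+-0.408163+-0.204082=7.9592
k=4 src: inc=-0.204082, refl=-0.204082·-0.142857=0.0292; V=8.163265+-0.204082+0.029155=7.9883
k=5 load: inc=0.029155, refl=0.029155·0.500000=0.0146; V=7.959184+0.029155+0.014577=8.0029
k=6 src: inc=0.014577, refl=0.014577·-0.142857=-0.0021; V=7.988338+0.014577+-0.002082=8.0008
k=7 load: inc=-0.002082, refl=-0.002082·0.500000=-0.0010; V=8.002915+-0.002082+-0.001041=7.9998
k=8 src: inc=-0.001041, refl=-0.001041·-0.142857=0.0001; V=8.000833+-0.001041+0.000149=7.9999

0 0 source 5.7143
1 5 load 8.5714
2 10 source 8.1633
3 15 load 7.9592
4 20 source 7.9883
5 25 load 8.0029
6 30 source 8.0008
7 35 load 7.9998
8 40 source 7.9999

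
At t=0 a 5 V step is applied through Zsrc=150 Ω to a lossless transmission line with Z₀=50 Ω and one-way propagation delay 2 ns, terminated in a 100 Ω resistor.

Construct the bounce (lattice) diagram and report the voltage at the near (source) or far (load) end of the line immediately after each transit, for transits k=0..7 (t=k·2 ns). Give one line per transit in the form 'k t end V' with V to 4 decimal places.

0 0 source 1.2500
1 2 load 1.6667
2 4 source 1.8750
3 6 load 1.9444
4 8 source 1.9792
5 10 load 1.9907
6 12 source 1.9965
7 14 load 1.9985

Γ_L=0.333333, Γ_S=0.500000; launch V₁=5·50/200=1.250000
k=0 src: V=1.2500
k=1 load: inc=1.250000, refl=1.250000·0.333333=0.4167; V=0.000000+1.250000+0.416667=1.6667
k=2 src: inc=0.416667, refl=0.416667·0.500000=0.2083; V=1.250000+0.416667+0.208333=1.8750
k=3 load: inc=0.208333, refl=0.208333·0.333333=0.0694; V=1.666667+0.208333+0.069444=1.9444
k=4 src: inc=0.069444, refl=0.069444·0.500000=0.0347; V=1.875000+0.069444+0.034722=1.9792
k=5 load: inc=0.034722, refl=0.034722·0.333333=0.0116; V=1.944444+0.034722+0.011574=1.9907
k=6 src: inc=0.011574, refl=0.011574·0.500000=0.0058; V=1.979167+0.011574+0.005787=1.9965
k=7 load: inc=0.005787, refl=0.005787·0.333333=0.0019; V=1.990741+0.005787+0.001929=1.9985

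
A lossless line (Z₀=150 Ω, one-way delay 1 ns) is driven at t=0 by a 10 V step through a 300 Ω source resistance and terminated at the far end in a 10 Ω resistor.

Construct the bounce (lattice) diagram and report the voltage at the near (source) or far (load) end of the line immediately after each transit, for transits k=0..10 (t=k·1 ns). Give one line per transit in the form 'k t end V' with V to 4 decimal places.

0 0 source 3.3333
1 1 load 0.4167
2 2 source -0.5556
3 3 load 0.2951
4 4 source 0.5787
5 5 load 0.3306
6 6 source 0.2479
7 7 load 0.3202
8 8 source 0.3444
9 9 load 0.3233
10 10 source 0.3162

Γ_L=-0.875000, Γ_S=0.333333; launch V₁=10·150/450=3.333333
k=0 src: V=3.3333
k=1 load: inc=3.333333, refl=3.333333·-0.875000=-2.9167; V=0.000000+3.333333+-2.916667=0.4167
k=2 src: inc=-2.916667, refl=-2.916667·0.333333=-0.9722; V=3.333333+-2.916667+-0.972222=-0.5556
k=3 load: inc=-0.972222, refl=-0.972222·-0.875000=0.8507; V=0.416667+-0.972222+0.850694=0.2951
k=4 src: inc=0.850694, refl=0.850694·0.333333=0.2836; V=-0.555556+0.850694+0.283565=0.5787
k=5 load: inc=0.283565, refl=0.283565·-0.875000=-0.2481; V=0.295139+0.283565+-0.248119=0.3306
k=6 src: inc=-0.248119, refl=-0.248119·0.333333=-0.0827; V=0.578704+-0.248119+-0.082706=0.2479
k=7 load: inc=-0.082706, refl=-0.082706·-0.875000=0.0724; V=0.330584+-0.082706+0.072368=0.3202
k=8 src: inc=0.072368, refl=0.072368·0.333333=0.0241; V=0.247878+0.072368+0.024123=0.3444
k=9 load: inc=0.024123, refl=0.024123·-0.875000=-0.0211; V=0.320246+0.024123+-0.021107=0.3233
k=10 src: inc=-0.021107, refl=-0.021107·0.333333=-0.0070; V=0.344369+-0.021107+-0.007036=0.3162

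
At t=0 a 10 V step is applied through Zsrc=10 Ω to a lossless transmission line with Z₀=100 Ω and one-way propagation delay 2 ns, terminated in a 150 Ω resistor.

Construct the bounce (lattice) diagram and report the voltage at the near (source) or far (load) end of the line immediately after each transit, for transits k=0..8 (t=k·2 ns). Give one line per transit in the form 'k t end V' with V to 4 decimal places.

0 0 source 9.0909
1 2 load 10.9091
2 4 source 9.4215
3 6 load 9.1240
4 8 source 9.3674
5 10 load 9.4161
6 12 source 9.3762
7 14 load 9.3683
8 16 source 9.3748

Γ_L=0.200000, Γ_S=-0.818182; launch V₁=10·100/110=9.090909
k=0 src: V=9.0909
k=1 load: inc=9.090909, refl=9.090909·0.200000=1.8182; V=0.000000+9.090909+1.818182=10.9091
k=2 src: inc=1.818182, refl=1.818182·-0.818182=-1.4876; V=9.090909+1.818182+-1.487603=9.4215
k=3 load: inc=-1.487603, refl=-1.487603·0.200000=-0.2975; V=10.909091+-1.487603+-0.297521=9.1240
k=4 src: inc=-0.297521, refl=-0.297521·-0.818182=0.2434; V=9.421488+-0.297521+0.243426=9.3674
k=5 load: inc=0.243426, refl=0.243426·0.200000=0.0487; V=9.123967+0.243426+0.048685=9.4161
k=6 src: inc=0.048685, refl=0.048685·-0.818182=-0.0398; V=9.367393+0.048685+-0.039833=9.3762
k=7 load: inc=-0.039833, refl=-0.039833·0.200000=-0.0080; V=9.416078+-0.039833+-0.007967=9.3683
k=8 src: inc=-0.007967, refl=-0.007967·-0.818182=0.0065; V=9.376245+-0.007967+0.006518=9.3748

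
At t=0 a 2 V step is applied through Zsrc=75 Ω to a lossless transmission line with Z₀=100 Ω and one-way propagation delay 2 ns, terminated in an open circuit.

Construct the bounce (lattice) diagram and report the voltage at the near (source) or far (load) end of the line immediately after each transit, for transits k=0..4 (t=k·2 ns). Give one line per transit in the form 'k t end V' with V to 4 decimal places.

0 0 source 1.1429
1 2 load 2.2857
2 4 source 2.1224
3 6 load 1.9592
4 8 source 1.9825

Γ_L=1.000000, Γ_S=-0.142857; launch V₁=2·100/175=1.142857
k=0 src: V=1.1429
k=1 load: inc=1.142857, refl=1.142857·1.000000=1.1429; V=0.000000+1.142857+1.142857=2.2857
k=2 src: inc=1.142857, refl=1.142857·-0.142857=-0.1633; V=1.142857+1.142857+-0.163265=2.1224
k=3 load: inc=-0.163265, refl=-0.163265·1.000000=-0.1633; V=2.285714+-0.163265+-0.163265=1.9592
k=4 src: inc=-0.163265, refl=-0.163265·-0.142857=0.0233; V=2.122449+-0.163265+0.023324=1.9825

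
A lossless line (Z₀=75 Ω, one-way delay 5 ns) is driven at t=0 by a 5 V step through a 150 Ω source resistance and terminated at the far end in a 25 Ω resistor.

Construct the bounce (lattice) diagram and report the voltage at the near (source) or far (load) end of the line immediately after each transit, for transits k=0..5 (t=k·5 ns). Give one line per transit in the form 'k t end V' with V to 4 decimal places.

0 0 source 1.6667
1 5 load 0.8333
2 10 source 0.5556
3 15 load 0.6944
4 20 source 0.7407
5 25 load 0.7176

Γ_L=-0.500000, Γ_S=0.333333; launch V₁=5·75/225=1.666667
k=0 src: V=1.6667
k=1 load: inc=1.666667, refl=1.666667·-0.500000=-0.8333; V=0.000000+1.666667+-0.833333=0.8333
k=2 src: inc=-0.833333, refl=-0.833333·0.333333=-0.2778; V=1.666667+-0.833333+-0.277778=0.5556
k=3 load: inc=-0.277778, refl=-0.277778·-0.500000=0.1389; V=0.833333+-0.277778+0.138889=0.6944
k=4 src: inc=0.138889, refl=0.138889·0.333333=0.0463; V=0.555556+0.138889+0.046296=0.7407
k=5 load: inc=0.046296, refl=0.046296·-0.500000=-0.0231; V=0.694444+0.046296+-0.023148=0.7176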